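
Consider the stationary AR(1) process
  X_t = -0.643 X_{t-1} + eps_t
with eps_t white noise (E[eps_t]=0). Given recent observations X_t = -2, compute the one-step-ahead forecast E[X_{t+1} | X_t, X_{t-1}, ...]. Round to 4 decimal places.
E[X_{t+1} \mid \mathcal F_t] = 1.2860

For an AR(p) model X_t = c + sum_i phi_i X_{t-i} + eps_t, the
one-step-ahead conditional mean is
  E[X_{t+1} | X_t, ...] = c + sum_i phi_i X_{t+1-i}.
Substitute known values:
  E[X_{t+1} | ...] = (-0.643) * (-2)
                   = 1.2860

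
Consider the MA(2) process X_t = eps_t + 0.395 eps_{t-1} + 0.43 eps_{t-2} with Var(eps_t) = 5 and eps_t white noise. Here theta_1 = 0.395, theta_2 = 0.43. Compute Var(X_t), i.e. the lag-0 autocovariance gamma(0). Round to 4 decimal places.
\gamma(0) = 6.7046

For an MA(q) process X_t = eps_t + sum_i theta_i eps_{t-i} with
Var(eps_t) = sigma^2, the variance is
  gamma(0) = sigma^2 * (1 + sum_i theta_i^2).
  sum_i theta_i^2 = (0.395)^2 + (0.43)^2 = 0.156025 + 0.1849 = 0.340925.
  gamma(0) = 5 * (1 + 0.340925) = 5 * 1.340925 = 6.704625, which rounds to 6.7046.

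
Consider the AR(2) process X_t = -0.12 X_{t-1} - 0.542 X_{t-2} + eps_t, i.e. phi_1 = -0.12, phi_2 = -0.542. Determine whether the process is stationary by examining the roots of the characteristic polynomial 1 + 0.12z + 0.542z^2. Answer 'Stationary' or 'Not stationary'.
\text{Stationary}

The AR(p) characteristic polynomial is P(z) = 1 + 0.12z + 0.542z^2.
Stationarity requires all roots to lie outside the unit circle, i.e. |z| > 1 for every root.
Set 1 + (0.12) z + (0.542) z^2 = 0, i.e. a z^2 + b z + c = 0 with a = 0.542, b = 0.12, c = 1.
Discriminant D = b^2 - 4ac = (0.12)^2 - 4*(0.542)*1 = 0.0144 - (2.168) = -2.1536.
D < 0, so the roots are the complex-conjugate pair z = (-b +/- i sqrt(-D)) / (2a) = -0.1107 +/- 1.3538i.
For a conjugate pair |z|^2 = z * conj(z) = (product of roots) = c/a = 1/(0.542) = 1.845018, so |z| = sqrt(1.845018) = 1.3583 for both roots.
Moduli of all roots: 1.3583, 1.3583.
All moduli strictly greater than 1? Yes.
Verdict: Stationary.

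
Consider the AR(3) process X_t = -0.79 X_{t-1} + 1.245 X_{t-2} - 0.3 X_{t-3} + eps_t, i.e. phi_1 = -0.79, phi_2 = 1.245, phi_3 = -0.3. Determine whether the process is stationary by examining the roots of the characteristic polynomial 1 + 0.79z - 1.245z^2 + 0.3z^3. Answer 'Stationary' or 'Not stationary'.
\text{Not stationary}

The AR(p) characteristic polynomial is P(z) = 1 + 0.79z - 1.245z^2 + 0.3z^3.
Stationarity requires all roots to lie outside the unit circle, i.e. |z| > 1 for every root.
Degree 3: look for a simple real root z0 first, then factor out (1 - z/z0) and solve the remaining quadratic.
Testing z0 = 2: P(2) = 1 + (0.79)(2) + (-1.245)(2)^2 + (0.3)(2)^3
  = 1 + (1.58) + (-4.98) + (2.4) = 0.  So z_0 = 2 is a root, |z_0| = 2.
Divide out the factor (1 - 0.5 z) = (1 - z/z0) (since 1/z0 = 0.5):
  P(z) = (1 - 0.5 z)(1 + (1.29) z + (-0.6) z^2)
  [check: z-coef 1.29 - (0.5) = 0.79; z^2-coef -0.6 - (0.5)(1.29) = -1.245; z^3-coef -(0.5)(-0.6) = 0.3.]
Remaining roots from the quadratic factor 1 + (1.29) z + (-0.6) z^2:
  Set 1 + (1.29) z + (-0.6) z^2 = 0, i.e. a z^2 + b z + c = 0 with a = -0.6, b = 1.29, c = 1.
  Discriminant D = b^2 - 4ac = (1.29)^2 - 4*(-0.6)*1 = 1.6641 - (-2.4) = 4.0641.
  D >= 0, so the roots are real: z = (-b +/- sqrt(D)) / (2a) = (-1.29 +/- 2.015961) / (-1.2).
    z_1 = (-1.29 + 2.015961) / (-1.2) = -0.605,   |z_1| = 0.605.
    z_2 = (-1.29 - 2.015961) / (-1.2) = 2.755,   |z_2| = 2.755.
Moduli of all roots: 2.0000, 0.6050, 2.7550.
All moduli strictly greater than 1? No.
Verdict: Not stationary.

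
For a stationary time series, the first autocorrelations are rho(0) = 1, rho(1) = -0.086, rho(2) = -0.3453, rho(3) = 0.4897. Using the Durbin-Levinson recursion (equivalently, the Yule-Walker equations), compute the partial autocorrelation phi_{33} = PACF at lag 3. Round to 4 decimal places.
\phi_{33} = 0.4830

The PACF at lag k is phi_{kk}, the last component of the solution
to the Yule-Walker system G_k phi = r_k where
  (G_k)_{ij} = rho(|i - j|), (r_k)_i = rho(i), i,j = 1..k.
Equivalently, Durbin-Levinson gives phi_{kk} iteratively:
  phi_{11} = rho(1)
  phi_{kk} = [rho(k) - sum_{j=1..k-1} phi_{k-1,j} rho(k-j)]
            / [1 - sum_{j=1..k-1} phi_{k-1,j} rho(j)],
  phi_{k,j} = phi_{k-1,j} - phi_{kk} phi_{k-1,k-j},  j = 1..k-1.
Step k = 1:
  phi_11 = rho(1) = -0.086.
Step k = 2:
  phi_22 = [rho(2) - phi_11 rho(1)] / [1 - phi_11 rho(1)] = [-0.3453 - (-0.086)(-0.086)] / [1 - (-0.086)(-0.086)]
         = -0.352696 / 0.992604 = -0.355324.
  Update: phi_21 = phi_11 - phi_22 phi_11 = -0.086 - (-0.355324)(-0.086) = -0.116558.
Step k = 3:
  phi_33 = [rho(3) - phi_21 rho(2) - phi_22 rho(1)] / [1 - phi_21 rho(1) - phi_22 rho(2)]
    numerator   = 0.4897 - (-0.116558)(-0.3453) - (-0.355324)(-0.086) = 0.41889471
    denominator = 1 - (-0.116558)(-0.086) - (-0.355324)(-0.3453) = 0.86728265
  phi_33 = 0.41889471 / 0.86728265 = 0.483.
Therefore phi_{33} = 0.4830.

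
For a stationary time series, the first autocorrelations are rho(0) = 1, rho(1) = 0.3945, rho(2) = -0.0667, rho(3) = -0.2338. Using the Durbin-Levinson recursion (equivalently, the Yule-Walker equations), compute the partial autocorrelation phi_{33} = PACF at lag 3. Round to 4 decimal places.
\phi_{33} = -0.1230

The PACF at lag k is phi_{kk}, the last component of the solution
to the Yule-Walker system G_k phi = r_k where
  (G_k)_{ij} = rho(|i - j|), (r_k)_i = rho(i), i,j = 1..k.
Equivalently, Durbin-Levinson gives phi_{kk} iteratively:
  phi_{11} = rho(1)
  phi_{kk} = [rho(k) - sum_{j=1..k-1} phi_{k-1,j} rho(k-j)]
            / [1 - sum_{j=1..k-1} phi_{k-1,j} rho(j)],
  phi_{k,j} = phi_{k-1,j} - phi_{kk} phi_{k-1,k-j},  j = 1..k-1.
Step k = 1:
  phi_11 = rho(1) = 0.3945.
Step k = 2:
  phi_22 = [rho(2) - phi_11 rho(1)] / [1 - phi_11 rho(1)] = [-0.0667 - (0.3945)(0.3945)] / [1 - (0.3945)(0.3945)]
         = -0.22233025 / 0.84436975 = -0.263309.
  Update: phi_21 = phi_11 - phi_22 phi_11 = 0.3945 - (-0.263309)(0.3945) = 0.498375.
Step k = 3:
  phi_33 = [rho(3) - phi_21 rho(2) - phi_22 rho(1)] / [1 - phi_21 rho(1) - phi_22 rho(2)]
    numerator   = -0.2338 - (0.498375)(-0.0667) - (-0.263309)(0.3945) = -0.09668291
    denominator = 1 - (0.498375)(0.3945) - (-0.263309)(-0.0667) = 0.78582817
  phi_33 = -0.09668291 / 0.78582817 = -0.123.
Therefore phi_{33} = -0.1230.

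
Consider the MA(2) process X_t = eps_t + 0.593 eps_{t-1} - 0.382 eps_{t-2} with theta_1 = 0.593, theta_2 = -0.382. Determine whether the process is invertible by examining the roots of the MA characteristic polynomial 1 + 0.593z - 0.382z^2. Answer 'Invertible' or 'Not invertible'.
\text{Invertible}

The MA(q) characteristic polynomial is P(z) = 1 + 0.593z - 0.382z^2.
Invertibility requires all roots to lie outside the unit circle, i.e. |z| > 1 for every root.
Set 1 + (0.593) z + (-0.382) z^2 = 0, i.e. a z^2 + b z + c = 0 with a = -0.382, b = 0.593, c = 1.
Discriminant D = b^2 - 4ac = (0.593)^2 - 4*(-0.382)*1 = 0.351649 - (-1.528) = 1.879649.
D >= 0, so the roots are real: z = (-b +/- sqrt(D)) / (2a) = (-0.593 +/- 1.371003) / (-0.764).
  z_1 = (-0.593 + 1.371003) / (-0.764) = -1.0183,   |z_1| = 1.0183.
  z_2 = (-0.593 - 1.371003) / (-0.764) = 2.5707,   |z_2| = 2.5707.
Moduli of all roots: 1.0183, 2.5707.
All moduli strictly greater than 1? Yes.
Verdict: Invertible.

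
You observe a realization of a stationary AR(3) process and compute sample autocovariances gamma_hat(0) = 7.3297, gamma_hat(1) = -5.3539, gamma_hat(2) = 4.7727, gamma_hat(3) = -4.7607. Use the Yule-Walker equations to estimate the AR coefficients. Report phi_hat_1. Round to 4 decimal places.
\hat\phi_{1} = -0.4830

The Yule-Walker equations for an AR(p) process read, in matrix form,
  Gamma_p phi = r_p,   with   (Gamma_p)_{ij} = gamma(|i - j|),
                       (r_p)_i = gamma(i),   i,j = 1..p.
Substitute the sample gammas (Toeplitz matrix and right-hand side of size 3):
  Gamma_p = [[7.3297, -5.3539, 4.7727], [-5.3539, 7.3297, -5.3539], [4.7727, -5.3539, 7.3297]]
  r_p     = [-5.3539, 4.7727, -4.7607]
Written out (R1..R3):
  (R1) 7.3297 phi_1 - 5.3539 phi_2 + 4.7727 phi_3 = -5.3539
  (R2) -5.3539 phi_1 + 7.3297 phi_2 - 5.3539 phi_3 = 4.7727
  (R3) 4.7727 phi_1 - 5.3539 phi_2 + 7.3297 phi_3 = -4.7607
Gaussian elimination:
  R2 <- R2 - (-5.3539/7.3297) R1 = R2 - (-0.730439) R1:  3.419002 phi_2 - 1.867733 phi_3 = 0.862002
  R3 <- R3 - (4.7727/7.3297) R1 = R3 - (0.651145) R1:  -1.867733 phi_2 + 4.221979 phi_3 = -1.274533
  R3 <- R3 - (-1.867733/3.419002) R2 = R3 - (-0.54628) R2:  3.201673 phi_3 = -0.803638
Back-substitution:
  phi_hat_3 = -0.803638 / 3.201673 = -0.251006
  phi_hat_2 = (0.862002 - (-1.867733)(-0.251006)) / 3.419002 = 0.115001
  phi_hat_1 = (-5.3539 - (-5.3539)(0.115001) - (4.7727)(-0.251006)) / 7.3297 = -0.482996
So phi_hat = [-0.4830, 0.1150, -0.2510].
Therefore phi_hat_1 = -0.4830.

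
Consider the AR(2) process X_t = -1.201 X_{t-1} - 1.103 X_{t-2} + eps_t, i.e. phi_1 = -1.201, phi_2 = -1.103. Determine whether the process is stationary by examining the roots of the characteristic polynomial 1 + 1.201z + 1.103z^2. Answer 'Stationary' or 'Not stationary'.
\text{Not stationary}

The AR(p) characteristic polynomial is P(z) = 1 + 1.201z + 1.103z^2.
Stationarity requires all roots to lie outside the unit circle, i.e. |z| > 1 for every root.
Set 1 + (1.201) z + (1.103) z^2 = 0, i.e. a z^2 + b z + c = 0 with a = 1.103, b = 1.201, c = 1.
Discriminant D = b^2 - 4ac = (1.201)^2 - 4*(1.103)*1 = 1.442401 - (4.412) = -2.969599.
D < 0, so the roots are the complex-conjugate pair z = (-b +/- i sqrt(-D)) / (2a) = -0.5444 +/- 0.7812i.
For a conjugate pair |z|^2 = z * conj(z) = (product of roots) = c/a = 1/(1.103) = 0.906618, so |z| = sqrt(0.906618) = 0.9522 for both roots.
Moduli of all roots: 0.9522, 0.9522.
All moduli strictly greater than 1? No.
Verdict: Not stationary.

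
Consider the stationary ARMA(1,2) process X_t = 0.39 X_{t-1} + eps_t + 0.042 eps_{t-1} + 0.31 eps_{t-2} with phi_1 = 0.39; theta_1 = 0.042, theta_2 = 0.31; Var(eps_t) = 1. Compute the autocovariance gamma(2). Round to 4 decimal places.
\gamma(2) = 0.6002

Multiply the model equation by X_{t-k} and take expectations. With theta_0 = psi_0 = 1 and psi_j the MA(infinity) weights, this gives
  gamma(k) - sum_i phi_i gamma(k-i) = c_k,
  c_k = sigma^2 * sum_{j=k..q} theta_j psi_{j-k}   (c_k = 0 for k > q),
using gamma(-m) = gamma(m).
psi-weights needed (psi_j = theta_j + sum_i phi_i psi_{j-i}):
  psi_1 = theta_1 + phi_1 = 0.042 + (0.39) = 0.432
  psi_2 = theta_2 + phi_1 psi_1 = 0.31 + (0.39)(0.432) = 0.47848
Right-hand sides:
  c_0 = sigma^2 (1 + theta_1 psi_1 + theta_2 psi_2) = 1 * (1 + (0.042)(0.432) + (0.31)(0.47848)) = 1 * 1.166473 = 1.166473
  c_1 = sigma^2 (theta_1 + theta_2 psi_1) = 1 * (0.042 + (0.31)(0.432)) = 0.17592
  c_2 = sigma^2 theta_2 = 1 * (0.31) = 0.31
Equations for k = 0 and k = 1 (AR order 1):
  gamma(0) = phi_1 gamma(1) + c_0
  gamma(1) = phi_1 gamma(0) + c_1
Substituting the second into the first: gamma(0) (1 - phi_1^2) = c_0 + phi_1 c_1, so
  gamma(0) = (c_0 + phi_1 c_1) / (1 - phi_1^2) = (1.166473 + (0.39)(0.17592)) / (1 - (0.39)^2) = 1.235082 / 0.8479 = 1.456636.
  gamma(1) = phi_1 gamma(0) + c_1 = (0.39)(1.456636) + (0.17592) = 0.744008.
For k = 2: gamma(2) = phi_1 gamma(1) + c_2
  = (0.39)(0.744008) + (0.31) = 0.600163.
Therefore gamma(2) = 0.6002 (to 4 decimal places).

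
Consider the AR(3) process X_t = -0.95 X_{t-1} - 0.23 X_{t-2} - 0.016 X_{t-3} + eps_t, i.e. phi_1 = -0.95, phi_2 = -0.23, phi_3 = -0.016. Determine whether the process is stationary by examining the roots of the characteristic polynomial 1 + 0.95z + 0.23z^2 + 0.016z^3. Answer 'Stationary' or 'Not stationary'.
\text{Stationary}

The AR(p) characteristic polynomial is P(z) = 1 + 0.95z + 0.23z^2 + 0.016z^3.
Stationarity requires all roots to lie outside the unit circle, i.e. |z| > 1 for every root.
Degree 3: look for a simple real root z0 first, then factor out (1 - z/z0) and solve the remaining quadratic.
Testing z0 = -5: P(-5) = 1 + (0.95)(-5) + (0.23)(-5)^2 + (0.016)(-5)^3
  = 1 + (-4.75) + (5.75) + (-2) = 0.  So z_0 = -5 is a root, |z_0| = 5.
Divide out the factor (1 + 0.2 z) = (1 - z/z0) (since 1/z0 = -0.2):
  P(z) = (1 + 0.2 z)(1 + (0.75) z + (0.08) z^2)
  [check: z-coef 0.75 - (-0.2) = 0.95; z^2-coef 0.08 - (-0.2)(0.75) = 0.23; z^3-coef -(-0.2)(0.08) = 0.016.]
Remaining roots from the quadratic factor 1 + (0.75) z + (0.08) z^2:
  Set 1 + (0.75) z + (0.08) z^2 = 0, i.e. a z^2 + b z + c = 0 with a = 0.08, b = 0.75, c = 1.
  Discriminant D = b^2 - 4ac = (0.75)^2 - 4*(0.08)*1 = 0.5625 - (0.32) = 0.2425.
  D >= 0, so the roots are real: z = (-b +/- sqrt(D)) / (2a) = (-0.75 +/- 0.492443) / (0.16).
    z_1 = (-0.75 + 0.492443) / (0.16) = -1.6097,   |z_1| = 1.6097.
    z_2 = (-0.75 - 0.492443) / (0.16) = -7.7653,   |z_2| = 7.7653.
Moduli of all roots: 5.0000, 1.6097, 7.7653.
All moduli strictly greater than 1? Yes.
Verdict: Stationary.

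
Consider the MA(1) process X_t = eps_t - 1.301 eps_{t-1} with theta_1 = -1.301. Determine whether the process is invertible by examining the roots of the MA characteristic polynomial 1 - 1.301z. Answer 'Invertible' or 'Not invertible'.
\text{Not invertible}

The MA(q) characteristic polynomial is P(z) = 1 - 1.301z.
Invertibility requires all roots to lie outside the unit circle, i.e. |z| > 1 for every root.
This is linear in z: 1 + (-1.301) z = 0  =>  z = -1/(-1.301) = 0.76864,  |z| = 0.76864.
Moduli of all roots: 0.7686.
All moduli strictly greater than 1? No.
Verdict: Not invertible.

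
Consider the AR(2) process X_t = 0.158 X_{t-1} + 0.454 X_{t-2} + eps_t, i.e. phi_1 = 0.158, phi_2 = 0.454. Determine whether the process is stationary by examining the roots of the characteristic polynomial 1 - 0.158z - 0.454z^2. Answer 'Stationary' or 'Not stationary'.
\text{Stationary}

The AR(p) characteristic polynomial is P(z) = 1 - 0.158z - 0.454z^2.
Stationarity requires all roots to lie outside the unit circle, i.e. |z| > 1 for every root.
Set 1 + (-0.158) z + (-0.454) z^2 = 0, i.e. a z^2 + b z + c = 0 with a = -0.454, b = -0.158, c = 1.
Discriminant D = b^2 - 4ac = (-0.158)^2 - 4*(-0.454)*1 = 0.024964 - (-1.816) = 1.840964.
D >= 0, so the roots are real: z = (-b +/- sqrt(D)) / (2a) = (0.158 +/- 1.356821) / (-0.908).
  z_1 = (0.158 + 1.356821) / (-0.908) = -1.6683,   |z_1| = 1.6683.
  z_2 = (0.158 - 1.356821) / (-0.908) = 1.3203,   |z_2| = 1.3203.
Moduli of all roots: 1.6683, 1.3203.
All moduli strictly greater than 1? Yes.
Verdict: Stationary.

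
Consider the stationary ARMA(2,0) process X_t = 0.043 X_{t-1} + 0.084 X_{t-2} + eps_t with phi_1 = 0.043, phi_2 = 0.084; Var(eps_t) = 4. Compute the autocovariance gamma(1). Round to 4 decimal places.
\gamma(1) = 0.1895

Multiply the model equation by X_{t-k} and take expectations. With theta_0 = psi_0 = 1 and psi_j the MA(infinity) weights, this gives
  gamma(k) - sum_i phi_i gamma(k-i) = c_k,
  c_k = sigma^2 * sum_{j=k..q} theta_j psi_{j-k}   (c_k = 0 for k > q),
using gamma(-m) = gamma(m).
Pure AR (q = 0): c_0 = sigma^2 = 4, c_k = 0 for k >= 1.
Equations for k = 0, 1, 2 (AR order 2, c_2 = 0):
  (E0) gamma(0) = phi_1 gamma(1) + phi_2 gamma(2) + c_0
  (E1) gamma(1) = phi_1 gamma(0) + phi_2 gamma(1) + c_1
  (E2) gamma(2) = phi_1 gamma(1) + phi_2 gamma(0)
From (E1): gamma(1) = A gamma(0) + B with
  A = phi_1 / (1 - phi_2) = 0.043 / 0.916 = 0.046943,   B = c_1 / (1 - phi_2) = 0 / 0.916 = 0.
Insert (E2) into (E0): gamma(0) (1 - phi_2^2) = phi_1 (1 + phi_2) gamma(1) + c_0.
  phi_1 (1 + phi_2) = (0.043)(1.084) = 0.046612,   1 - phi_2^2 = 0.992944.
Replace gamma(1) by A gamma(0) + B and collect gamma(0):
  gamma(0) [0.992944 - (0.046612)(0.046943)] = c_0 = 4
  gamma(0) * 0.990756 = 4
  gamma(0) = 4 / 0.990756 = 4.037321.
  gamma(1) = A gamma(0) = (0.046943)(4.037321) = 0.189525.
Therefore gamma(1) = 0.1895 (to 4 decimal places).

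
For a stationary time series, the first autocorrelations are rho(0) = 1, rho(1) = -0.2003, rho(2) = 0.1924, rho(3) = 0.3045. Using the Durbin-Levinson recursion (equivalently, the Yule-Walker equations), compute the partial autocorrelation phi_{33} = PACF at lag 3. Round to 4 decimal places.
\phi_{33} = 0.3940

The PACF at lag k is phi_{kk}, the last component of the solution
to the Yule-Walker system G_k phi = r_k where
  (G_k)_{ij} = rho(|i - j|), (r_k)_i = rho(i), i,j = 1..k.
Equivalently, Durbin-Levinson gives phi_{kk} iteratively:
  phi_{11} = rho(1)
  phi_{kk} = [rho(k) - sum_{j=1..k-1} phi_{k-1,j} rho(k-j)]
            / [1 - sum_{j=1..k-1} phi_{k-1,j} rho(j)],
  phi_{k,j} = phi_{k-1,j} - phi_{kk} phi_{k-1,k-j},  j = 1..k-1.
Step k = 1:
  phi_11 = rho(1) = -0.2003.
Step k = 2:
  phi_22 = [rho(2) - phi_11 rho(1)] / [1 - phi_11 rho(1)] = [0.1924 - (-0.2003)(-0.2003)] / [1 - (-0.2003)(-0.2003)]
         = 0.15227991 / 0.95987991 = 0.158645.
  Update: phi_21 = phi_11 - phi_22 phi_11 = -0.2003 - (0.158645)(-0.2003) = -0.168523.
Step k = 3:
  phi_33 = [rho(3) - phi_21 rho(2) - phi_22 rho(1)] / [1 - phi_21 rho(1) - phi_22 rho(2)]
    numerator   = 0.3045 - (-0.168523)(0.1924) - (0.158645)(-0.2003) = 0.36870046
    denominator = 1 - (-0.168523)(-0.2003) - (0.158645)(0.1924) = 0.9357215
  phi_33 = 0.36870046 / 0.9357215 = 0.394.
Therefore phi_{33} = 0.3940.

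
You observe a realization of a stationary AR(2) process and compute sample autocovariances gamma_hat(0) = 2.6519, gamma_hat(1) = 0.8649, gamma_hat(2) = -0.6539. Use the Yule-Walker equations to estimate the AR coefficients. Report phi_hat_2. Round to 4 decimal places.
\hat\phi_{2} = -0.3950

The Yule-Walker equations for an AR(p) process read, in matrix form,
  Gamma_p phi = r_p,   with   (Gamma_p)_{ij} = gamma(|i - j|),
                       (r_p)_i = gamma(i),   i,j = 1..p.
Substitute the sample gammas (Toeplitz matrix and right-hand side of size 2):
  Gamma_p = [[2.6519, 0.8649], [0.8649, 2.6519]]
  r_p     = [0.8649, -0.6539]
Written out:
  2.6519 phi_1 + 0.8649 phi_2 = 0.8649
  0.8649 phi_1 + 2.6519 phi_2 = -0.6539
Solve by Cramer's rule:
  det = gamma(0)^2 - gamma(1)^2 = (2.6519)^2 - (0.8649)^2 = 7.03257361 - 0.74805201 = 6.2845216
  phi_hat_1 = [gamma(1) gamma(0) - gamma(1) gamma(2)] / det = [(0.8649)(2.6519) - (0.8649)(-0.6539)] / 6.2845216 = 2.85918642 / 6.2845216 = 0.455
  phi_hat_2 = [gamma(0) gamma(2) - gamma(1)^2] / det = [(2.6519)(-0.6539) - (0.8649)^2] / 6.2845216 = -2.48212942 / 6.2845216 = -0.395
So phi_hat = [0.4550, -0.3950].
Therefore phi_hat_2 = -0.3950.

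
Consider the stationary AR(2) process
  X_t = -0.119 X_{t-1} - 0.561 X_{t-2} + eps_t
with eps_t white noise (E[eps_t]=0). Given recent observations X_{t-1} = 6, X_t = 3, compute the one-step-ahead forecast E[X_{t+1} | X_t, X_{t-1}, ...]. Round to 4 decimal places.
E[X_{t+1} \mid \mathcal F_t] = -3.7230

For an AR(p) model X_t = c + sum_i phi_i X_{t-i} + eps_t, the
one-step-ahead conditional mean is
  E[X_{t+1} | X_t, ...] = c + sum_i phi_i X_{t+1-i}.
Substitute known values:
  E[X_{t+1} | ...] = (-0.119) * (3) + (-0.561) * (6)
                   = -3.7230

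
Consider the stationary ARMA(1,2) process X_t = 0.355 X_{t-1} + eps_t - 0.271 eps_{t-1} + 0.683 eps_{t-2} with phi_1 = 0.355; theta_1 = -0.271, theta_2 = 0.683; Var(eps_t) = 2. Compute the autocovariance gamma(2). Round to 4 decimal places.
\gamma(2) = 1.6147

Multiply the model equation by X_{t-k} and take expectations. With theta_0 = psi_0 = 1 and psi_j the MA(infinity) weights, this gives
  gamma(k) - sum_i phi_i gamma(k-i) = c_k,
  c_k = sigma^2 * sum_{j=k..q} theta_j psi_{j-k}   (c_k = 0 for k > q),
using gamma(-m) = gamma(m).
psi-weights needed (psi_j = theta_j + sum_i phi_i psi_{j-i}):
  psi_1 = theta_1 + phi_1 = -0.271 + (0.355) = 0.084
  psi_2 = theta_2 + phi_1 psi_1 = 0.683 + (0.355)(0.084) = 0.71282
Right-hand sides:
  c_0 = sigma^2 (1 + theta_1 psi_1 + theta_2 psi_2) = 2 * (1 + (-0.271)(0.084) + (0.683)(0.71282)) = 2 * 1.464092 = 2.928184
  c_1 = sigma^2 (theta_1 + theta_2 psi_1) = 2 * (-0.271 + (0.683)(0.084)) = -0.427256
  c_2 = sigma^2 theta_2 = 2 * (0.683) = 1.366
Equations for k = 0 and k = 1 (AR order 1):
  gamma(0) = phi_1 gamma(1) + c_0
  gamma(1) = phi_1 gamma(0) + c_1
Substituting the second into the first: gamma(0) (1 - phi_1^2) = c_0 + phi_1 c_1, so
  gamma(0) = (c_0 + phi_1 c_1) / (1 - phi_1^2) = (2.928184 + (0.355)(-0.427256)) / (1 - (0.355)^2) = 2.776508 / 0.873975 = 3.176874.
  gamma(1) = phi_1 gamma(0) + c_1 = (0.355)(3.176874) + (-0.427256) = 0.700534.
For k = 2: gamma(2) = phi_1 gamma(1) + c_2
  = (0.355)(0.700534) + (1.366) = 1.61469.
Therefore gamma(2) = 1.6147 (to 4 decimal places).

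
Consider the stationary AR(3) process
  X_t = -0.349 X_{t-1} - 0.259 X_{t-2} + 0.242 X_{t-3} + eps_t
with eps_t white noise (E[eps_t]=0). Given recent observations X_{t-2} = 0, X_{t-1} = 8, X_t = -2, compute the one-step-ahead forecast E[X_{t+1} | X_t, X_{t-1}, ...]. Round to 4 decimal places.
E[X_{t+1} \mid \mathcal F_t] = -1.3740

For an AR(p) model X_t = c + sum_i phi_i X_{t-i} + eps_t, the
one-step-ahead conditional mean is
  E[X_{t+1} | X_t, ...] = c + sum_i phi_i X_{t+1-i}.
Substitute known values:
  E[X_{t+1} | ...] = (-0.349) * (-2) + (-0.259) * (8) + (0.242) * (0)
                   = -1.3740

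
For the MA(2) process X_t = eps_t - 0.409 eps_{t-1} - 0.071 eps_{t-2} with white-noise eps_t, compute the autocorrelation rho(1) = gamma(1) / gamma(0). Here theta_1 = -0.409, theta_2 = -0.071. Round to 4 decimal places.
\rho(1) = -0.3241

For an MA(q) process with theta_0 = 1, the autocovariance is
  gamma(k) = sigma^2 * sum_{i=0..q-k} theta_i * theta_{i+k},
and rho(k) = gamma(k) / gamma(0). Sigma^2 cancels.
  numerator   = (1)*(-0.409) + (-0.409)*(-0.071) = -0.379961.
  denominator = (1)^2 + (-0.409)^2 + (-0.071)^2 = 1.172322.
  rho(1) = -0.379961 / 1.172322 = -0.3241.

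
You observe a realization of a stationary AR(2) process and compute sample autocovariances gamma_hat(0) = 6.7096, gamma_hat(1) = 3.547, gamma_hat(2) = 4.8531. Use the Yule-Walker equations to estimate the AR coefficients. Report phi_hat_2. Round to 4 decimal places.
\hat\phi_{2} = 0.6160

The Yule-Walker equations for an AR(p) process read, in matrix form,
  Gamma_p phi = r_p,   with   (Gamma_p)_{ij} = gamma(|i - j|),
                       (r_p)_i = gamma(i),   i,j = 1..p.
Substitute the sample gammas (Toeplitz matrix and right-hand side of size 2):
  Gamma_p = [[6.7096, 3.547], [3.547, 6.7096]]
  r_p     = [3.547, 4.8531]
Written out:
  6.7096 phi_1 + 3.547 phi_2 = 3.547
  3.547 phi_1 + 6.7096 phi_2 = 4.8531
Solve by Cramer's rule:
  det = gamma(0)^2 - gamma(1)^2 = (6.7096)^2 - (3.547)^2 = 45.01873216 - 12.581209 = 32.43752316
  phi_hat_1 = [gamma(1) gamma(0) - gamma(1) gamma(2)] / det = [(3.547)(6.7096) - (3.547)(4.8531)] / 32.43752316 = 6.5850055 / 32.43752316 = 0.203
  phi_hat_2 = [gamma(0) gamma(2) - gamma(1)^2] / det = [(6.7096)(4.8531) - (3.547)^2] / 32.43752316 = 19.98115076 / 32.43752316 = 0.616
So phi_hat = [0.2030, 0.6160].
Therefore phi_hat_2 = 0.6160.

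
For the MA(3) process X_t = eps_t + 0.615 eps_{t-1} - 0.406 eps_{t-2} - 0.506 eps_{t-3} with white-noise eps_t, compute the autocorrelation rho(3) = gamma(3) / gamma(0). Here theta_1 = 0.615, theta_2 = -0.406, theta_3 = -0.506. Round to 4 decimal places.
\rho(3) = -0.2813

For an MA(q) process with theta_0 = 1, the autocovariance is
  gamma(k) = sigma^2 * sum_{i=0..q-k} theta_i * theta_{i+k},
and rho(k) = gamma(k) / gamma(0). Sigma^2 cancels.
  numerator   = (1)*(-0.506) = -0.506.
  denominator = (1)^2 + (0.615)^2 + (-0.406)^2 + (-0.506)^2 = 1.799097.
  rho(3) = -0.506 / 1.799097 = -0.2813.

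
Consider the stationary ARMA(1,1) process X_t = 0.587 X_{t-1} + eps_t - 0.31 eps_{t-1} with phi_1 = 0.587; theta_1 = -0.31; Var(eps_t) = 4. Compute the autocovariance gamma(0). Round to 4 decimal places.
\gamma(0) = 4.4683

Multiply the model equation by X_{t-k} and take expectations. With theta_0 = psi_0 = 1 and psi_j the MA(infinity) weights, this gives
  gamma(k) - sum_i phi_i gamma(k-i) = c_k,
  c_k = sigma^2 * sum_{j=k..q} theta_j psi_{j-k}   (c_k = 0 for k > q),
using gamma(-m) = gamma(m).
psi-weights needed (psi_j = theta_j + sum_i phi_i psi_{j-i}):
  psi_1 = theta_1 + phi_1 = -0.31 + (0.587) = 0.277
Right-hand sides:
  c_0 = sigma^2 (1 + theta_1 psi_1) = 4 * (1 + (-0.31)(0.277)) = 4 * 0.91413 = 3.65652
  c_1 = sigma^2 theta_1 = 4 * (-0.31) = -1.24
  c_2 = 0
Equations for k = 0 and k = 1 (AR order 1):
  gamma(0) = phi_1 gamma(1) + c_0
  gamma(1) = phi_1 gamma(0) + c_1
Substituting the second into the first: gamma(0) (1 - phi_1^2) = c_0 + phi_1 c_1, so
  gamma(0) = (c_0 + phi_1 c_1) / (1 - phi_1^2) = (3.65652 + (0.587)(-1.24)) / (1 - (0.587)^2) = 2.92864 / 0.655431 = 4.468266.
Therefore gamma(0) = 4.4683 (to 4 decimal places).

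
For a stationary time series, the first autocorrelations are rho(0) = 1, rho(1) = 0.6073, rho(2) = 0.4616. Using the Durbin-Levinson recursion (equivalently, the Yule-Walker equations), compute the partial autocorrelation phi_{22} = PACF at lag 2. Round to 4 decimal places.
\phi_{22} = 0.1470

The PACF at lag k is phi_{kk}, the last component of the solution
to the Yule-Walker system G_k phi = r_k where
  (G_k)_{ij} = rho(|i - j|), (r_k)_i = rho(i), i,j = 1..k.
Equivalently, Durbin-Levinson gives phi_{kk} iteratively:
  phi_{11} = rho(1)
  phi_{kk} = [rho(k) - sum_{j=1..k-1} phi_{k-1,j} rho(k-j)]
            / [1 - sum_{j=1..k-1} phi_{k-1,j} rho(j)],
  phi_{k,j} = phi_{k-1,j} - phi_{kk} phi_{k-1,k-j},  j = 1..k-1.
Step k = 1:
  phi_11 = rho(1) = 0.6073.
Step k = 2:
  phi_22 = [rho(2) - phi_11 rho(1)] / [1 - phi_11 rho(1)] = [0.4616 - (0.6073)(0.6073)] / [1 - (0.6073)(0.6073)]
         = 0.09278671 / 0.63118671 = 0.147.
Therefore phi_{22} = 0.1470.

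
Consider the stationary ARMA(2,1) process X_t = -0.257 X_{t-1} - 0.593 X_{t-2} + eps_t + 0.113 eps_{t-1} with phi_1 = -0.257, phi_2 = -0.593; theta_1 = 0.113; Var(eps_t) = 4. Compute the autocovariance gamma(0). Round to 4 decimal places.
\gamma(0) = 6.1843

Multiply the model equation by X_{t-k} and take expectations. With theta_0 = psi_0 = 1 and psi_j the MA(infinity) weights, this gives
  gamma(k) - sum_i phi_i gamma(k-i) = c_k,
  c_k = sigma^2 * sum_{j=k..q} theta_j psi_{j-k}   (c_k = 0 for k > q),
using gamma(-m) = gamma(m).
psi-weights needed (psi_j = theta_j + sum_i phi_i psi_{j-i}):
  psi_1 = theta_1 + phi_1 = 0.113 + (-0.257) = -0.144
Right-hand sides:
  c_0 = sigma^2 (1 + theta_1 psi_1) = 4 * (1 + (0.113)(-0.144)) = 4 * 0.983728 = 3.934912
  c_1 = sigma^2 theta_1 = 4 * (0.113) = 0.452
  c_2 = 0
Equations for k = 0, 1, 2 (AR order 2, c_2 = 0):
  (E0) gamma(0) = phi_1 gamma(1) + phi_2 gamma(2) + c_0
  (E1) gamma(1) = phi_1 gamma(0) + phi_2 gamma(1) + c_1
  (E2) gamma(2) = phi_1 gamma(1) + phi_2 gamma(0)
From (E1): gamma(1) = A gamma(0) + B with
  A = phi_1 / (1 - phi_2) = -0.257 / 1.593 = -0.161331,   B = c_1 / (1 - phi_2) = 0.452 / 1.593 = 0.283741.
Insert (E2) into (E0): gamma(0) (1 - phi_2^2) = phi_1 (1 + phi_2) gamma(1) + c_0.
  phi_1 (1 + phi_2) = (-0.257)(0.407) = -0.104599,   1 - phi_2^2 = 0.648351.
Replace gamma(1) by A gamma(0) + B and collect gamma(0):
  gamma(0) [0.648351 - (-0.104599)(-0.161331)] = (-0.104599)(0.283741) + 3.934912
  gamma(0) * 0.631476 = 3.905233
  gamma(0) = 3.905233 / 0.631476 = 6.184294.
Therefore gamma(0) = 6.1843 (to 4 decimal places).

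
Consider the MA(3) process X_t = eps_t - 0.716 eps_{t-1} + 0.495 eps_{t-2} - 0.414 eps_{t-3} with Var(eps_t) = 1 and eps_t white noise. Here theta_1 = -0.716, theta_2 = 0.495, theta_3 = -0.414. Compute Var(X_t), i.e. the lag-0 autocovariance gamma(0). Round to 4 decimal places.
\gamma(0) = 1.9291

For an MA(q) process X_t = eps_t + sum_i theta_i eps_{t-i} with
Var(eps_t) = sigma^2, the variance is
  gamma(0) = sigma^2 * (1 + sum_i theta_i^2).
  sum_i theta_i^2 = (-0.716)^2 + (0.495)^2 + (-0.414)^2 = 0.512656 + 0.245025 + 0.171396 = 0.929077.
  gamma(0) = 1 * (1 + 0.929077) = 1 * 1.929077 = 1.929077, which rounds to 1.9291.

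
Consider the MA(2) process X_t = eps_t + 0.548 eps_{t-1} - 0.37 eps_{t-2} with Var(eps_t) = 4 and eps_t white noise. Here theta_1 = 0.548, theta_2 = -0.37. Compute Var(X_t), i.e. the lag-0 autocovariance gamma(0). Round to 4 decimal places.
\gamma(0) = 5.7488

For an MA(q) process X_t = eps_t + sum_i theta_i eps_{t-i} with
Var(eps_t) = sigma^2, the variance is
  gamma(0) = sigma^2 * (1 + sum_i theta_i^2).
  sum_i theta_i^2 = (0.548)^2 + (-0.37)^2 = 0.300304 + 0.1369 = 0.437204.
  gamma(0) = 4 * (1 + 0.437204) = 4 * 1.437204 = 5.748816, which rounds to 5.7488.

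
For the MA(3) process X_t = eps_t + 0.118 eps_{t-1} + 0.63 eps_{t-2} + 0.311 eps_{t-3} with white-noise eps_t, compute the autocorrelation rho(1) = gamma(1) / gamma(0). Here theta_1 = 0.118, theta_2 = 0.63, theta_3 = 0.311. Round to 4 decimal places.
\rho(1) = 0.2576

For an MA(q) process with theta_0 = 1, the autocovariance is
  gamma(k) = sigma^2 * sum_{i=0..q-k} theta_i * theta_{i+k},
and rho(k) = gamma(k) / gamma(0). Sigma^2 cancels.
  numerator   = (1)*(0.118) + (0.118)*(0.63) + (0.63)*(0.311) = 0.38827.
  denominator = (1)^2 + (0.118)^2 + (0.63)^2 + (0.311)^2 = 1.507545.
  rho(1) = 0.38827 / 1.507545 = 0.2576.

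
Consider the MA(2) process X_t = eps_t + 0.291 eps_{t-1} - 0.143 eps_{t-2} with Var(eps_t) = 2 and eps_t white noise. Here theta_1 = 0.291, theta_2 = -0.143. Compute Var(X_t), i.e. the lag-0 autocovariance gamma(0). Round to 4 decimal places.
\gamma(0) = 2.2103

For an MA(q) process X_t = eps_t + sum_i theta_i eps_{t-i} with
Var(eps_t) = sigma^2, the variance is
  gamma(0) = sigma^2 * (1 + sum_i theta_i^2).
  sum_i theta_i^2 = (0.291)^2 + (-0.143)^2 = 0.084681 + 0.020449 = 0.10513.
  gamma(0) = 2 * (1 + 0.10513) = 2 * 1.10513 = 2.21026, which rounds to 2.2103.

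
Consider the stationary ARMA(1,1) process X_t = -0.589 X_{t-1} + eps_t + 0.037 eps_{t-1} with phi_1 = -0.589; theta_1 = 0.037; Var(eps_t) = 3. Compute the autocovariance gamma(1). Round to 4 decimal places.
\gamma(1) = -2.4804

Multiply the model equation by X_{t-k} and take expectations. With theta_0 = psi_0 = 1 and psi_j the MA(infinity) weights, this gives
  gamma(k) - sum_i phi_i gamma(k-i) = c_k,
  c_k = sigma^2 * sum_{j=k..q} theta_j psi_{j-k}   (c_k = 0 for k > q),
using gamma(-m) = gamma(m).
psi-weights needed (psi_j = theta_j + sum_i phi_i psi_{j-i}):
  psi_1 = theta_1 + phi_1 = 0.037 + (-0.589) = -0.552
Right-hand sides:
  c_0 = sigma^2 (1 + theta_1 psi_1) = 3 * (1 + (0.037)(-0.552)) = 3 * 0.979576 = 2.938728
  c_1 = sigma^2 theta_1 = 3 * (0.037) = 0.111
  c_2 = 0
Equations for k = 0 and k = 1 (AR order 1):
  gamma(0) = phi_1 gamma(1) + c_0
  gamma(1) = phi_1 gamma(0) + c_1
Substituting the second into the first: gamma(0) (1 - phi_1^2) = c_0 + phi_1 c_1, so
  gamma(0) = (c_0 + phi_1 c_1) / (1 - phi_1^2) = (2.938728 + (-0.589)(0.111)) / (1 - (-0.589)^2) = 2.873349 / 0.653079 = 4.399696.
  gamma(1) = phi_1 gamma(0) + c_1 = (-0.589)(4.399696) + (0.111) = -2.480421.
Therefore gamma(1) = -2.4804 (to 4 decimal places).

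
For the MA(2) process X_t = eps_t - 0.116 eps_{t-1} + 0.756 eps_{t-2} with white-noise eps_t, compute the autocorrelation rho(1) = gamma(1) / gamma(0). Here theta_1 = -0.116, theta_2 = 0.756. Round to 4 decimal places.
\rho(1) = -0.1285

For an MA(q) process with theta_0 = 1, the autocovariance is
  gamma(k) = sigma^2 * sum_{i=0..q-k} theta_i * theta_{i+k},
and rho(k) = gamma(k) / gamma(0). Sigma^2 cancels.
  numerator   = (1)*(-0.116) + (-0.116)*(0.756) = -0.203696.
  denominator = (1)^2 + (-0.116)^2 + (0.756)^2 = 1.584992.
  rho(1) = -0.203696 / 1.584992 = -0.1285.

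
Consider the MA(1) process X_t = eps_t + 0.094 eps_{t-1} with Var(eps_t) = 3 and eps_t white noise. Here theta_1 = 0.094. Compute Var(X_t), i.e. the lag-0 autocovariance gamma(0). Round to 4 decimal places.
\gamma(0) = 3.0265

For an MA(q) process X_t = eps_t + sum_i theta_i eps_{t-i} with
Var(eps_t) = sigma^2, the variance is
  gamma(0) = sigma^2 * (1 + sum_i theta_i^2).
  sum_i theta_i^2 = (0.094)^2 = 0.008836.
  gamma(0) = 3 * (1 + 0.008836) = 3 * 1.008836 = 3.026508, which rounds to 3.0265.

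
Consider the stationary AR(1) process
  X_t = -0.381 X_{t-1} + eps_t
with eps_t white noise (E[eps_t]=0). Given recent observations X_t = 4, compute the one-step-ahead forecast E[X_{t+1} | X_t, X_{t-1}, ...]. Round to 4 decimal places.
E[X_{t+1} \mid \mathcal F_t] = -1.5240

For an AR(p) model X_t = c + sum_i phi_i X_{t-i} + eps_t, the
one-step-ahead conditional mean is
  E[X_{t+1} | X_t, ...] = c + sum_i phi_i X_{t+1-i}.
Substitute known values:
  E[X_{t+1} | ...] = (-0.381) * (4)
                   = -1.5240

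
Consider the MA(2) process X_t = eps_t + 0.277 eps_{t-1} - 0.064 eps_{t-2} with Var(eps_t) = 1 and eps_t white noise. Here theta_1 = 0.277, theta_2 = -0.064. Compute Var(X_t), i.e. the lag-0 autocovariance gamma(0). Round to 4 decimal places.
\gamma(0) = 1.0808

For an MA(q) process X_t = eps_t + sum_i theta_i eps_{t-i} with
Var(eps_t) = sigma^2, the variance is
  gamma(0) = sigma^2 * (1 + sum_i theta_i^2).
  sum_i theta_i^2 = (0.277)^2 + (-0.064)^2 = 0.076729 + 0.004096 = 0.080825.
  gamma(0) = 1 * (1 + 0.080825) = 1 * 1.080825 = 1.080825, which rounds to 1.0808.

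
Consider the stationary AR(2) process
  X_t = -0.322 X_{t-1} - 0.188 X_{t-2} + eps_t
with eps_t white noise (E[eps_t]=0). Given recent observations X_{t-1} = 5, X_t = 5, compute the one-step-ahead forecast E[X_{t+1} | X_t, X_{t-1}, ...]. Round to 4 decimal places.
E[X_{t+1} \mid \mathcal F_t] = -2.5500

For an AR(p) model X_t = c + sum_i phi_i X_{t-i} + eps_t, the
one-step-ahead conditional mean is
  E[X_{t+1} | X_t, ...] = c + sum_i phi_i X_{t+1-i}.
Substitute known values:
  E[X_{t+1} | ...] = (-0.322) * (5) + (-0.188) * (5)
                   = -2.5500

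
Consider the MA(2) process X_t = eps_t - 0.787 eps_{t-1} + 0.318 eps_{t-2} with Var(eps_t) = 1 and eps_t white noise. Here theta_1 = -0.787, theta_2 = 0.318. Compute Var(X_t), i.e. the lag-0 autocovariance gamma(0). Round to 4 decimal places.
\gamma(0) = 1.7205

For an MA(q) process X_t = eps_t + sum_i theta_i eps_{t-i} with
Var(eps_t) = sigma^2, the variance is
  gamma(0) = sigma^2 * (1 + sum_i theta_i^2).
  sum_i theta_i^2 = (-0.787)^2 + (0.318)^2 = 0.619369 + 0.101124 = 0.720493.
  gamma(0) = 1 * (1 + 0.720493) = 1 * 1.720493 = 1.720493, which rounds to 1.7205.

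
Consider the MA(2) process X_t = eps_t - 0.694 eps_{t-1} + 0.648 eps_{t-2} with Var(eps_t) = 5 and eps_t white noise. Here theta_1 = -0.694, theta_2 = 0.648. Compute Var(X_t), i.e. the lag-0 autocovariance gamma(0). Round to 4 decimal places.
\gamma(0) = 9.5077

For an MA(q) process X_t = eps_t + sum_i theta_i eps_{t-i} with
Var(eps_t) = sigma^2, the variance is
  gamma(0) = sigma^2 * (1 + sum_i theta_i^2).
  sum_i theta_i^2 = (-0.694)^2 + (0.648)^2 = 0.481636 + 0.419904 = 0.90154.
  gamma(0) = 5 * (1 + 0.90154) = 5 * 1.90154 = 9.5077.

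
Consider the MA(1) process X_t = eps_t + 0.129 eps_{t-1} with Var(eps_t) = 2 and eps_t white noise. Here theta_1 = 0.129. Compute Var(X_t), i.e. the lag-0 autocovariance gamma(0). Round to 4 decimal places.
\gamma(0) = 2.0333

For an MA(q) process X_t = eps_t + sum_i theta_i eps_{t-i} with
Var(eps_t) = sigma^2, the variance is
  gamma(0) = sigma^2 * (1 + sum_i theta_i^2).
  sum_i theta_i^2 = (0.129)^2 = 0.016641.
  gamma(0) = 2 * (1 + 0.016641) = 2 * 1.016641 = 2.033282, which rounds to 2.0333.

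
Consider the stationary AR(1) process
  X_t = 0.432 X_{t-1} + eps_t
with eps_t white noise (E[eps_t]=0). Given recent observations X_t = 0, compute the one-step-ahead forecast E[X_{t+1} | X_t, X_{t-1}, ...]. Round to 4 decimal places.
E[X_{t+1} \mid \mathcal F_t] = 0.0000

For an AR(p) model X_t = c + sum_i phi_i X_{t-i} + eps_t, the
one-step-ahead conditional mean is
  E[X_{t+1} | X_t, ...] = c + sum_i phi_i X_{t+1-i}.
Substitute known values:
  E[X_{t+1} | ...] = (0.432) * (0)
                   = 0.0000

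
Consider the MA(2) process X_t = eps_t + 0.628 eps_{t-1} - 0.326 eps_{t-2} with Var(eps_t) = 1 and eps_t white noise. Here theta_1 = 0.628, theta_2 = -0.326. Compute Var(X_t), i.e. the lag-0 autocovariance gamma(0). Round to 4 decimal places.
\gamma(0) = 1.5007

For an MA(q) process X_t = eps_t + sum_i theta_i eps_{t-i} with
Var(eps_t) = sigma^2, the variance is
  gamma(0) = sigma^2 * (1 + sum_i theta_i^2).
  sum_i theta_i^2 = (0.628)^2 + (-0.326)^2 = 0.394384 + 0.106276 = 0.50066.
  gamma(0) = 1 * (1 + 0.50066) = 1 * 1.50066 = 1.50066, which rounds to 1.5007.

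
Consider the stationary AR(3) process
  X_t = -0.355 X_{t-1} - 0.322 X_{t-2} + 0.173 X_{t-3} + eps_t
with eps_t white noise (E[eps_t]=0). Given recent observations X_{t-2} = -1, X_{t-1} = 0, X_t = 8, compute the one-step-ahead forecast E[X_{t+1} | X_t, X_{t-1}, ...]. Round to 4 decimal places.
E[X_{t+1} \mid \mathcal F_t] = -3.0130

For an AR(p) model X_t = c + sum_i phi_i X_{t-i} + eps_t, the
one-step-ahead conditional mean is
  E[X_{t+1} | X_t, ...] = c + sum_i phi_i X_{t+1-i}.
Substitute known values:
  E[X_{t+1} | ...] = (-0.355) * (8) + (-0.322) * (0) + (0.173) * (-1)
                   = -3.0130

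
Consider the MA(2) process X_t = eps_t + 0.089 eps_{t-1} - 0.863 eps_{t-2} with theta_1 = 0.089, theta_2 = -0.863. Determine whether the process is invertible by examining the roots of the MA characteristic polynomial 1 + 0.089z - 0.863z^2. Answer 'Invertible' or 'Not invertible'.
\text{Invertible}

The MA(q) characteristic polynomial is P(z) = 1 + 0.089z - 0.863z^2.
Invertibility requires all roots to lie outside the unit circle, i.e. |z| > 1 for every root.
Set 1 + (0.089) z + (-0.863) z^2 = 0, i.e. a z^2 + b z + c = 0 with a = -0.863, b = 0.089, c = 1.
Discriminant D = b^2 - 4ac = (0.089)^2 - 4*(-0.863)*1 = 0.007921 - (-3.452) = 3.459921.
D >= 0, so the roots are real: z = (-b +/- sqrt(D)) / (2a) = (-0.089 +/- 1.860086) / (-1.726).
  z_1 = (-0.089 + 1.860086) / (-1.726) = -1.0261,   |z_1| = 1.0261.
  z_2 = (-0.089 - 1.860086) / (-1.726) = 1.1293,   |z_2| = 1.1293.
Moduli of all roots: 1.0261, 1.1293.
All moduli strictly greater than 1? Yes.
Verdict: Invertible.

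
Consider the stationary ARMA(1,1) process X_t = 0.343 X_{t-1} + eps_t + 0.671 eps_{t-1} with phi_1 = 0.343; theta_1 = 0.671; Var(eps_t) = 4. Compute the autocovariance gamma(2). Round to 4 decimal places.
\gamma(2) = 1.9396

Multiply the model equation by X_{t-k} and take expectations. With theta_0 = psi_0 = 1 and psi_j the MA(infinity) weights, this gives
  gamma(k) - sum_i phi_i gamma(k-i) = c_k,
  c_k = sigma^2 * sum_{j=k..q} theta_j psi_{j-k}   (c_k = 0 for k > q),
using gamma(-m) = gamma(m).
psi-weights needed (psi_j = theta_j + sum_i phi_i psi_{j-i}):
  psi_1 = theta_1 + phi_1 = 0.671 + (0.343) = 1.014
Right-hand sides:
  c_0 = sigma^2 (1 + theta_1 psi_1) = 4 * (1 + (0.671)(1.014)) = 4 * 1.680394 = 6.721576
  c_1 = sigma^2 theta_1 = 4 * (0.671) = 2.684
  c_2 = 0
Equations for k = 0 and k = 1 (AR order 1):
  gamma(0) = phi_1 gamma(1) + c_0
  gamma(1) = phi_1 gamma(0) + c_1
Substituting the second into the first: gamma(0) (1 - phi_1^2) = c_0 + phi_1 c_1, so
  gamma(0) = (c_0 + phi_1 c_1) / (1 - phi_1^2) = (6.721576 + (0.343)(2.684)) / (1 - (0.343)^2) = 7.642188 / 0.882351 = 8.661165.
  gamma(1) = phi_1 gamma(0) + c_1 = (0.343)(8.661165) + (2.684) = 5.65478.
For k = 2 (> q): gamma(2) = phi_1 gamma(1) = (0.343)(5.65478) = 1.939589.
Therefore gamma(2) = 1.9396 (to 4 decimal places).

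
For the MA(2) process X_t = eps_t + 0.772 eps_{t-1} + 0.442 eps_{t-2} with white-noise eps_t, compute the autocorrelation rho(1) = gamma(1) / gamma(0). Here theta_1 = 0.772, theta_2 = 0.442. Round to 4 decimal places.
\rho(1) = 0.6214

For an MA(q) process with theta_0 = 1, the autocovariance is
  gamma(k) = sigma^2 * sum_{i=0..q-k} theta_i * theta_{i+k},
and rho(k) = gamma(k) / gamma(0). Sigma^2 cancels.
  numerator   = (1)*(0.772) + (0.772)*(0.442) = 1.113224.
  denominator = (1)^2 + (0.772)^2 + (0.442)^2 = 1.791348.
  rho(1) = 1.113224 / 1.791348 = 0.6214.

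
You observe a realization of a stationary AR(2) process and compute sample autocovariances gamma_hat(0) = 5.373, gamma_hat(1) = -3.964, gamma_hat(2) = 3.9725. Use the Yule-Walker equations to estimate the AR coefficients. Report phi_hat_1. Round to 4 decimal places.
\hat\phi_{1} = -0.4220

The Yule-Walker equations for an AR(p) process read, in matrix form,
  Gamma_p phi = r_p,   with   (Gamma_p)_{ij} = gamma(|i - j|),
                       (r_p)_i = gamma(i),   i,j = 1..p.
Substitute the sample gammas (Toeplitz matrix and right-hand side of size 2):
  Gamma_p = [[5.373, -3.964], [-3.964, 5.373]]
  r_p     = [-3.964, 3.9725]
Written out:
  5.373 phi_1 - 3.964 phi_2 = -3.964
  -3.964 phi_1 + 5.373 phi_2 = 3.9725
Solve by Cramer's rule:
  det = gamma(0)^2 - gamma(1)^2 = (5.373)^2 - (-3.964)^2 = 28.869129 - 15.713296 = 13.155833
  phi_hat_1 = [gamma(1) gamma(0) - gamma(1) gamma(2)] / det = [(-3.964)(5.373) - (-3.964)(3.9725)] / 13.155833 = -5.551582 / 13.155833 = -0.422
  phi_hat_2 = [gamma(0) gamma(2) - gamma(1)^2] / det = [(5.373)(3.9725) - (-3.964)^2] / 13.155833 = 5.6309465 / 13.155833 = 0.428
So phi_hat = [-0.4220, 0.4280].
Therefore phi_hat_1 = -0.4220.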